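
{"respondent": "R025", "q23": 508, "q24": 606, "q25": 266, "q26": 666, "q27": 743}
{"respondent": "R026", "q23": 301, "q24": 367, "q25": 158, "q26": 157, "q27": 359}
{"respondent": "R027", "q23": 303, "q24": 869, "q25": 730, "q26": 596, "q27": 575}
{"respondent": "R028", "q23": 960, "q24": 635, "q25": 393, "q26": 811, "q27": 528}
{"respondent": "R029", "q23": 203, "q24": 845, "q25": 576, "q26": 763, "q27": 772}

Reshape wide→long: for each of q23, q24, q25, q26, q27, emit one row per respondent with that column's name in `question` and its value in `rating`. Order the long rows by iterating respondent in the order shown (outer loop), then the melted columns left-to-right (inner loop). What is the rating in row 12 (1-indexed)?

869

25 rows total (5 × 5). Row 12: index ⌊(12-1)/5⌋ = 2 into respondent → R027; (12-1) mod 5 = 1 into the melted columns → q24.
So row 12 is (R027, q24, 869); rating = 869.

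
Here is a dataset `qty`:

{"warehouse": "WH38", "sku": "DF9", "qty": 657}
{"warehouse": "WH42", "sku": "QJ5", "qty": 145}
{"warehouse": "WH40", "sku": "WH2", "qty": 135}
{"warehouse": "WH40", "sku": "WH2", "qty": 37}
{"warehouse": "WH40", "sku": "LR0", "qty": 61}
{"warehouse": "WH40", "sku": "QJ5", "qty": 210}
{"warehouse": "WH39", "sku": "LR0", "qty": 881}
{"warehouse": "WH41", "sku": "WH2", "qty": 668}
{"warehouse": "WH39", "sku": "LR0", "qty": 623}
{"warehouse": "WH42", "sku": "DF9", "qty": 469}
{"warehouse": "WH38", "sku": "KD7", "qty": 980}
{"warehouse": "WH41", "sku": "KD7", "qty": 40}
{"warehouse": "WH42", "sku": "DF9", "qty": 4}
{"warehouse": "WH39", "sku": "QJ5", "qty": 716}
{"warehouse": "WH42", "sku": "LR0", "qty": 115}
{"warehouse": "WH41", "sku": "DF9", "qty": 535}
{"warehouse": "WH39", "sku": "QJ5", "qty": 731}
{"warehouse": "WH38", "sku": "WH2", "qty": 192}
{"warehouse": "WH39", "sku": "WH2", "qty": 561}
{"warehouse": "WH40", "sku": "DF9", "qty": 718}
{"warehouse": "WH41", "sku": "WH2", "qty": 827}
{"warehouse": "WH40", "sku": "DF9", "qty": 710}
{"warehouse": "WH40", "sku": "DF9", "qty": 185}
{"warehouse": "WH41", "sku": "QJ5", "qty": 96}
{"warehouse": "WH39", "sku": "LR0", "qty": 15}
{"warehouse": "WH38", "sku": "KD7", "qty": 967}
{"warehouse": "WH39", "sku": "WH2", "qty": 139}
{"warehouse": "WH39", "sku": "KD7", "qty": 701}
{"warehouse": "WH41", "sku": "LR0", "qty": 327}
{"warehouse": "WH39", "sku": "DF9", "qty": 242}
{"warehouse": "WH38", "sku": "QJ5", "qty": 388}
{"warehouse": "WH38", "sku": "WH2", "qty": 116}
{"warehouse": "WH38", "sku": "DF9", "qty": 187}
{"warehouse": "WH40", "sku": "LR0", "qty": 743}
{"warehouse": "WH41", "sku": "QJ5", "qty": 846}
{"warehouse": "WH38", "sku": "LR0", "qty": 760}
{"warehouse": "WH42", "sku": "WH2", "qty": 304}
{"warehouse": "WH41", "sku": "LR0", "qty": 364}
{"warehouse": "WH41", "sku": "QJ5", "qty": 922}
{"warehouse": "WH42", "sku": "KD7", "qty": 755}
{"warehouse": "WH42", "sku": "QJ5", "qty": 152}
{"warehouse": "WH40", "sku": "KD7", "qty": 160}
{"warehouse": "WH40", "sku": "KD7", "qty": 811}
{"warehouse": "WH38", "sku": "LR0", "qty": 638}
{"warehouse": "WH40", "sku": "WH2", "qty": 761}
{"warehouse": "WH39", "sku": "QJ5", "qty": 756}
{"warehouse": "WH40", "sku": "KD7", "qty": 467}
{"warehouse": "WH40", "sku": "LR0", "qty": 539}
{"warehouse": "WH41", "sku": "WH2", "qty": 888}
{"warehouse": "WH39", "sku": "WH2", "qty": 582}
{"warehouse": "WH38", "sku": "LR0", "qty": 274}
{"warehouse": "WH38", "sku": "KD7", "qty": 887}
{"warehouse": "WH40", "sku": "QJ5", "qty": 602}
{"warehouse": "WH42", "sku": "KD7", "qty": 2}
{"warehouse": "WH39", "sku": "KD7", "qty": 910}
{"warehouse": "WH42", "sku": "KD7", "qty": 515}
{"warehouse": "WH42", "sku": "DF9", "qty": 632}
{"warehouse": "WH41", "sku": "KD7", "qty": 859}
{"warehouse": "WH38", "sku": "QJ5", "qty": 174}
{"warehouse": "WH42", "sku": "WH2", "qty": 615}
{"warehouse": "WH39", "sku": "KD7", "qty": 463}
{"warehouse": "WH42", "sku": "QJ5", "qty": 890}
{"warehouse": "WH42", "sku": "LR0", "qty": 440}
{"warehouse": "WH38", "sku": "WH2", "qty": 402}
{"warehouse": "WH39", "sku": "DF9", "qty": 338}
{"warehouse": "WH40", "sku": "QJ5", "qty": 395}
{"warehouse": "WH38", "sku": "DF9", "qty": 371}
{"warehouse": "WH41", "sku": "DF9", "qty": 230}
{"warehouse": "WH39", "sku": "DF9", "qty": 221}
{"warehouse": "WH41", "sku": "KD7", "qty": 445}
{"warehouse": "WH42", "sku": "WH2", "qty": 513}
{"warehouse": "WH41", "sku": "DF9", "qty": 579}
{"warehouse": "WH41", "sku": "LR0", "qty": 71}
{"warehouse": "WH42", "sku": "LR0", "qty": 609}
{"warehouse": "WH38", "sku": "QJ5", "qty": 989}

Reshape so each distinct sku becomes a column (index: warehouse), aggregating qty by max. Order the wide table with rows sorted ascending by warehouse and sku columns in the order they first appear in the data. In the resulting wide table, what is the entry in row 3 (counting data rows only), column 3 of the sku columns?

With rows sorted ascending by warehouse, row 3 is warehouse=WH40. sku columns in first-appearance order: DF9, QJ5, WH2, LR0, KD7; column 3 is WH2.
Long rows with warehouse=WH40, sku=WH2: max(135, 37, 761) = 761.

761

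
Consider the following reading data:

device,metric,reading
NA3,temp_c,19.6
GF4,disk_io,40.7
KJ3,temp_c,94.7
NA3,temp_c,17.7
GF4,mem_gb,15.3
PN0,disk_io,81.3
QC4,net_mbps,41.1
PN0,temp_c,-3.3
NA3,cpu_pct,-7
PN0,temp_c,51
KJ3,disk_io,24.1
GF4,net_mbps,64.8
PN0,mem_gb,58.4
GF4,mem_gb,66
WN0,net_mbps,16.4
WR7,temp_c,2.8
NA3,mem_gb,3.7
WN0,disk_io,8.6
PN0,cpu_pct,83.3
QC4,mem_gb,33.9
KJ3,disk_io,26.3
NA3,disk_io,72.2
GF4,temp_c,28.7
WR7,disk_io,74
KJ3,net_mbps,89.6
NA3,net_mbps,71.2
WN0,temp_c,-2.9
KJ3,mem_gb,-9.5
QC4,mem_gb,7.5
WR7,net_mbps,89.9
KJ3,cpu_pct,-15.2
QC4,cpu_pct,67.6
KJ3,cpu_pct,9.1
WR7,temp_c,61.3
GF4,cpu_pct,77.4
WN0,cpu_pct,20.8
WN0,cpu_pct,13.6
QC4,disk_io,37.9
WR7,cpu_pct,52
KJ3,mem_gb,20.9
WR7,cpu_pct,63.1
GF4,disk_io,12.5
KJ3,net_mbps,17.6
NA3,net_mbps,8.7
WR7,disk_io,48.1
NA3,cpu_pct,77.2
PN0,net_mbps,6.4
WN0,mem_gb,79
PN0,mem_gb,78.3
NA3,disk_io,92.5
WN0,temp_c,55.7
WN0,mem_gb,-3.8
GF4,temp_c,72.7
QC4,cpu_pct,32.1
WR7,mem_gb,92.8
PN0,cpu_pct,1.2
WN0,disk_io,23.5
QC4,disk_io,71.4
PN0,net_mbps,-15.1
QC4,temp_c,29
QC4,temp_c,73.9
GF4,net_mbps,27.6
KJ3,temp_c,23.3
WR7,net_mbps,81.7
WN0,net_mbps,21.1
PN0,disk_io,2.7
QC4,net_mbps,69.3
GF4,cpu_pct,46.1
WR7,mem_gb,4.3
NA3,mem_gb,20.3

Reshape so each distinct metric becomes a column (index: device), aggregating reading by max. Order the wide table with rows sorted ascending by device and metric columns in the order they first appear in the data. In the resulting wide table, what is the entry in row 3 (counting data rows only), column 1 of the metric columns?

With rows sorted ascending by device, row 3 is device=NA3. metric columns in first-appearance order: temp_c, disk_io, mem_gb, net_mbps, cpu_pct; column 1 is temp_c.
Long rows with device=NA3, metric=temp_c: max(19.6, 17.7) = 19.6.

19.6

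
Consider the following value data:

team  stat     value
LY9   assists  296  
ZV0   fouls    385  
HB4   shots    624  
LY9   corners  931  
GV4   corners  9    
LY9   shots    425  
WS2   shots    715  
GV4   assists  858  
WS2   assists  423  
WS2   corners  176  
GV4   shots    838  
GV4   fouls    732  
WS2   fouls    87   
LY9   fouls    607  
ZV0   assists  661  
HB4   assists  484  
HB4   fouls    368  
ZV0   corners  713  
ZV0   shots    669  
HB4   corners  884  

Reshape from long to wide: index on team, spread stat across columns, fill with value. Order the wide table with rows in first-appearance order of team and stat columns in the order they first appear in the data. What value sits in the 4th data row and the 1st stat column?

858

With rows in first-appearance order of team, row 4 is team=GV4. stat columns in first-appearance order: assists, fouls, shots, corners; column 1 is assists.
Long rows with team=GV4, stat=assists: value = 858.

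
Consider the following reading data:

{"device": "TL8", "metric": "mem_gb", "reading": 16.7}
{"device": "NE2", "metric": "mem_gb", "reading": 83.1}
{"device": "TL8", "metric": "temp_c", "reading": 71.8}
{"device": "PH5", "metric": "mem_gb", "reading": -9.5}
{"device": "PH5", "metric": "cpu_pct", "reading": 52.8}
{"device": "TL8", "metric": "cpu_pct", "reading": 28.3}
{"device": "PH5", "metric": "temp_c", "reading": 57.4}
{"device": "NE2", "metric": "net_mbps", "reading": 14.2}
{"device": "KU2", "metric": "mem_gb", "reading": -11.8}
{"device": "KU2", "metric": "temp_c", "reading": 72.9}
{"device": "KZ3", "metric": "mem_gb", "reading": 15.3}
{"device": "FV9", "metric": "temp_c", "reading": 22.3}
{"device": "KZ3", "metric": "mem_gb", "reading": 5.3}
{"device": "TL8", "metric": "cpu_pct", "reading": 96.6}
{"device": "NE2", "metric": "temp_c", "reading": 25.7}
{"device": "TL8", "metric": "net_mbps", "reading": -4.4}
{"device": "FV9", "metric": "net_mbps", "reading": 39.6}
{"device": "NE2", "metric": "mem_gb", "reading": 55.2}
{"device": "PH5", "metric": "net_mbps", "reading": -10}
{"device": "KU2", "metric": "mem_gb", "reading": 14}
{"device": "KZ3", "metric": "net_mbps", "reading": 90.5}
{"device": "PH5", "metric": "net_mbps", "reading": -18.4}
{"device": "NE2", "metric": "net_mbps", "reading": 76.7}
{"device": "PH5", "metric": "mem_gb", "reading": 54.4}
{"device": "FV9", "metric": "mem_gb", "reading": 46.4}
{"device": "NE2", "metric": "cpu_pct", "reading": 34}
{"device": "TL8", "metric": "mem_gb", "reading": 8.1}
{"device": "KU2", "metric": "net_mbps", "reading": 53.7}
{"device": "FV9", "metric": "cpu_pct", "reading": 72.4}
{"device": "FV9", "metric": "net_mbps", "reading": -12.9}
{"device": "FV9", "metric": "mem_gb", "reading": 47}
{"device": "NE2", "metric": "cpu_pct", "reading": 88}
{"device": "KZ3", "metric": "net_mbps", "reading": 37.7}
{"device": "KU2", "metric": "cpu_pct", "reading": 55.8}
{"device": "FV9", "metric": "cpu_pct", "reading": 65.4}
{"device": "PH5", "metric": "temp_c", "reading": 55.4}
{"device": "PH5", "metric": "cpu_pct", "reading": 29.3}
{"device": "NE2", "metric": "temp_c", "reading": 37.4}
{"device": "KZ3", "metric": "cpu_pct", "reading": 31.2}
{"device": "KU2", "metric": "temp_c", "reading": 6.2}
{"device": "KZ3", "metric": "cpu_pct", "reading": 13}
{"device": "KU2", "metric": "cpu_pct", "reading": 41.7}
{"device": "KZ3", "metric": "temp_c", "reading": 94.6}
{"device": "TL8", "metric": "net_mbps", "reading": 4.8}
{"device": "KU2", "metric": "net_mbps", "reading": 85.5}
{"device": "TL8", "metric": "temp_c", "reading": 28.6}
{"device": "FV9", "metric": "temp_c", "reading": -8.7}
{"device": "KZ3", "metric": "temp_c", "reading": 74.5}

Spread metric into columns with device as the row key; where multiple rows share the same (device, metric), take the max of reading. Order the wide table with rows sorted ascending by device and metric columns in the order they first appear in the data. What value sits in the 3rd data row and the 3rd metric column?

With rows sorted ascending by device, row 3 is device=KZ3. metric columns in first-appearance order: mem_gb, temp_c, cpu_pct, net_mbps; column 3 is cpu_pct.
Long rows with device=KZ3, metric=cpu_pct: max(31.2, 13) = 31.2.

31.2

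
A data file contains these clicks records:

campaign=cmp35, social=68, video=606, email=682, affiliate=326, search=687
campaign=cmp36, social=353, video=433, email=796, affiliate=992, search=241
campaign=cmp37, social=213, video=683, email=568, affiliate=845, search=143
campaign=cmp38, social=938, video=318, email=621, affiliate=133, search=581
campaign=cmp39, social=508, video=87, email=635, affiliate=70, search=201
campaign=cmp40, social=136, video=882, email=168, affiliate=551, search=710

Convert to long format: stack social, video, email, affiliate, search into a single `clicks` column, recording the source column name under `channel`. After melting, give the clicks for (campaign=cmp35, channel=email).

682

Unpivoting turns each (campaign, wide-column) pair into one long row.
The wide cell at row cmp35, column email holds 682, so the long row (cmp35, email) has clicks=682.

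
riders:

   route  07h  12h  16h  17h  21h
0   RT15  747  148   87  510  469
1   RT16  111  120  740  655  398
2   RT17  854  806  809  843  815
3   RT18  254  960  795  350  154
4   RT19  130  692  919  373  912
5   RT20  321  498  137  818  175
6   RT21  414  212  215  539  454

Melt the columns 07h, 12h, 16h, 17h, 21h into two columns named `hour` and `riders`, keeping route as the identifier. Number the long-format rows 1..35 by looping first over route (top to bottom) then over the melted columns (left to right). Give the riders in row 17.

960

35 rows total (7 × 5). Row 17: index ⌊(17-1)/5⌋ = 3 into route → RT18; (17-1) mod 5 = 1 into the melted columns → 12h.
So row 17 is (RT18, 12h, 960); riders = 960.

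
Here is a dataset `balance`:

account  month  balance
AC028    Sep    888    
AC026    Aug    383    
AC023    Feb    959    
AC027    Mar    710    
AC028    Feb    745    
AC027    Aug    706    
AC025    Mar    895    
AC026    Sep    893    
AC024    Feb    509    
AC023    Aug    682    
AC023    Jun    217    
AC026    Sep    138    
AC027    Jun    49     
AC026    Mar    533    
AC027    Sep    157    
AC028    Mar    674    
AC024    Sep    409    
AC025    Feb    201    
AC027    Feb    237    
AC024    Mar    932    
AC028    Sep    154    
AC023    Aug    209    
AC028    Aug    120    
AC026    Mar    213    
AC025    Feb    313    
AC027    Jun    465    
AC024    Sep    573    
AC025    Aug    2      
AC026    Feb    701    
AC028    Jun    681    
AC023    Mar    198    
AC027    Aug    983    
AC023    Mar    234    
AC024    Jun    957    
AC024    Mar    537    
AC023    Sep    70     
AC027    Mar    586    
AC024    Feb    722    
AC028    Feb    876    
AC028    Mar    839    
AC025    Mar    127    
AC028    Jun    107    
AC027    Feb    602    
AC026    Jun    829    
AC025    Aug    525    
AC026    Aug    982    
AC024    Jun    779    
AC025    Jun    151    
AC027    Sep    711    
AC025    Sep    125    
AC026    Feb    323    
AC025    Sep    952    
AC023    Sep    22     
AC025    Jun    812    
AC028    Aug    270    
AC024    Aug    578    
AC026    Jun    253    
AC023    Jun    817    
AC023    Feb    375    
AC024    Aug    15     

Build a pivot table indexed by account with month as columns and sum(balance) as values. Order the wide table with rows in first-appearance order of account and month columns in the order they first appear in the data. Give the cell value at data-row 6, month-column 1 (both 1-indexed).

982

With rows in first-appearance order of account, row 6 is account=AC024. month columns in first-appearance order: Sep, Aug, Feb, Mar, Jun; column 1 is Sep.
Long rows with account=AC024, month=Sep: 409 + 573 = 982.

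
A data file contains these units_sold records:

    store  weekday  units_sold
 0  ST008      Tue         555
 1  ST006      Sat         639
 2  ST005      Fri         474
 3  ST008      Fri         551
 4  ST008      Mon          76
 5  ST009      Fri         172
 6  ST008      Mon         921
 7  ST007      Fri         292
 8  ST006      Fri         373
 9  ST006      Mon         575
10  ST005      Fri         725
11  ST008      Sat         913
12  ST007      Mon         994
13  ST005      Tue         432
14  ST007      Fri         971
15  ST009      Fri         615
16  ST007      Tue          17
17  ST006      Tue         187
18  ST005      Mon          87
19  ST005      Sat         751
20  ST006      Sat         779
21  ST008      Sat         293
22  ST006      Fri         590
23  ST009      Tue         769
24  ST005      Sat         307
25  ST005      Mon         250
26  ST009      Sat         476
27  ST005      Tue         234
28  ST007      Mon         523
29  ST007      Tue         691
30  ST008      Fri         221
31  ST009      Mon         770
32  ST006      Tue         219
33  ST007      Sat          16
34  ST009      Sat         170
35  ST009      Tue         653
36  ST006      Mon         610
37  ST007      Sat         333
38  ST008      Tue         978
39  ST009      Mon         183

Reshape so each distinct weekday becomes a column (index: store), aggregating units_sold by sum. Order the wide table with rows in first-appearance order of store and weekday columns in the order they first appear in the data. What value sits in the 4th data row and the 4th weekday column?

953

With rows in first-appearance order of store, row 4 is store=ST009. weekday columns in first-appearance order: Tue, Sat, Fri, Mon; column 4 is Mon.
Long rows with store=ST009, weekday=Mon: 770 + 183 = 953.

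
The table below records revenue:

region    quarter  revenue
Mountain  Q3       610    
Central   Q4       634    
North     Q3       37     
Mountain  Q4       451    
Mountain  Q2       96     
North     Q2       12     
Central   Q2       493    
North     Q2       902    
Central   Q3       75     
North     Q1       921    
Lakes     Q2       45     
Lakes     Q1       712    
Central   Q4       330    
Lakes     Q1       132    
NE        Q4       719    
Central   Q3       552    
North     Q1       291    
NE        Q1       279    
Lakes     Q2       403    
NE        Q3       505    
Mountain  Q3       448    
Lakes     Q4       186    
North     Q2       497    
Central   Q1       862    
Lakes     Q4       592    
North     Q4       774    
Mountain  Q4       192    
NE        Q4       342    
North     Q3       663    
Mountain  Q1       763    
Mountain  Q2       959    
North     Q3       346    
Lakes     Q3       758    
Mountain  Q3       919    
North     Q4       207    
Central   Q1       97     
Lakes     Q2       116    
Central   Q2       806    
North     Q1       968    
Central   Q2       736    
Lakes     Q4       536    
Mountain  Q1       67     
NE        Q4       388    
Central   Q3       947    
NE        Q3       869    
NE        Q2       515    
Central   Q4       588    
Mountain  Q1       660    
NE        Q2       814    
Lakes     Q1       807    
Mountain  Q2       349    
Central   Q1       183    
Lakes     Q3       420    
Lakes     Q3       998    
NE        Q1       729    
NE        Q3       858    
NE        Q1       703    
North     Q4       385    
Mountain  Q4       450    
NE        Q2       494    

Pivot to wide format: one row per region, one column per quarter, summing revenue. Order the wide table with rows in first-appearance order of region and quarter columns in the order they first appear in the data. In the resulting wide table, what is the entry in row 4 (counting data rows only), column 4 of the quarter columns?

With rows in first-appearance order of region, row 4 is region=Lakes. quarter columns in first-appearance order: Q3, Q4, Q2, Q1; column 4 is Q1.
Long rows with region=Lakes, quarter=Q1: 712 + 132 + 807 = 1651.

1651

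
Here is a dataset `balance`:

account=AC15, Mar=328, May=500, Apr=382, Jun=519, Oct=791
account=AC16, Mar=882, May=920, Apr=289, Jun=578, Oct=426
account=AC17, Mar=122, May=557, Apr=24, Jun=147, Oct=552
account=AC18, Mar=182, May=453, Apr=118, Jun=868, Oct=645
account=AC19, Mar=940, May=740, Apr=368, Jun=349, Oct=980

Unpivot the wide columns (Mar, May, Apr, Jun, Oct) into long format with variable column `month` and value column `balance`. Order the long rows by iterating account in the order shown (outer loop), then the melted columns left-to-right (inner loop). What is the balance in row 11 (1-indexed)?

122

25 rows total (5 × 5). Row 11: index ⌊(11-1)/5⌋ = 2 into account → AC17; (11-1) mod 5 = 0 into the melted columns → Mar.
So row 11 is (AC17, Mar, 122); balance = 122.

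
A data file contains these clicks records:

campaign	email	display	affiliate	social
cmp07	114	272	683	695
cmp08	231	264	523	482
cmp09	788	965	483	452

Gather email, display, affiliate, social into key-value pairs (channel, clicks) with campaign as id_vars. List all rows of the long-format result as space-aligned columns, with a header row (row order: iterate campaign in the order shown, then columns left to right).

campaign  channel    clicks
cmp07     email      114   
cmp07     display    272   
cmp07     affiliate  683   
cmp07     social     695   
cmp08     email      231   
cmp08     display    264   
cmp08     affiliate  523   
cmp08     social     482   
cmp09     email      788   
cmp09     display    965   
cmp09     affiliate  483   
cmp09     social     452   

Each (campaign, column) pair becomes one row: 3 × 4 = 12 rows.
For example, (cmp07, email) → clicks=114.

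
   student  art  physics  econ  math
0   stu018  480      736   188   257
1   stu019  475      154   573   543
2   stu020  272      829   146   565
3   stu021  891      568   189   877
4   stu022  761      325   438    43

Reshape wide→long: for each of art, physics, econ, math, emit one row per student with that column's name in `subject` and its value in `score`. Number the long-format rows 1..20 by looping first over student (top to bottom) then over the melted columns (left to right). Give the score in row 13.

20 rows total (5 × 4). Row 13: index ⌊(13-1)/4⌋ = 3 into student → stu021; (13-1) mod 4 = 0 into the melted columns → art.
So row 13 is (stu021, art, 891); score = 891.

891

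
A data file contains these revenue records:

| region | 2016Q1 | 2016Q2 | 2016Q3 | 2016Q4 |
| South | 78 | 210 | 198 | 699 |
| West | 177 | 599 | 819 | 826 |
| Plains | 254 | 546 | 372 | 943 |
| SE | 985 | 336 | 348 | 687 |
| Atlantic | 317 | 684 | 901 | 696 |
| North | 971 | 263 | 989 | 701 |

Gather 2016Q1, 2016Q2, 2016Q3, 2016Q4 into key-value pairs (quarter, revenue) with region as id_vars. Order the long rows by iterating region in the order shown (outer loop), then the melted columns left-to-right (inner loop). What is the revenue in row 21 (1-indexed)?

971

24 rows total (6 × 4). Row 21: index ⌊(21-1)/4⌋ = 5 into region → North; (21-1) mod 4 = 0 into the melted columns → 2016Q1.
So row 21 is (North, 2016Q1, 971); revenue = 971.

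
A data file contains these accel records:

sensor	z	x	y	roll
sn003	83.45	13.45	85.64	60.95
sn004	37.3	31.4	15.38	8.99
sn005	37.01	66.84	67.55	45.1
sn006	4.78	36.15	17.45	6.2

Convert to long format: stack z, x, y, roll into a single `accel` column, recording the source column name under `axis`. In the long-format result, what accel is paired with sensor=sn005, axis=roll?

45.1

Unpivoting turns each (sensor, wide-column) pair into one long row.
The wide cell at row sn005, column roll holds 45.1, so the long row (sn005, roll) has accel=45.1.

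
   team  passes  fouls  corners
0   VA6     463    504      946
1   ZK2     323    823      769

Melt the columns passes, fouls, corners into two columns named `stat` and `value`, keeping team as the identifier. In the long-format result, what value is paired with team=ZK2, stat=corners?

Unpivoting turns each (team, wide-column) pair into one long row.
The wide cell at row ZK2, column corners holds 769, so the long row (ZK2, corners) has value=769.

769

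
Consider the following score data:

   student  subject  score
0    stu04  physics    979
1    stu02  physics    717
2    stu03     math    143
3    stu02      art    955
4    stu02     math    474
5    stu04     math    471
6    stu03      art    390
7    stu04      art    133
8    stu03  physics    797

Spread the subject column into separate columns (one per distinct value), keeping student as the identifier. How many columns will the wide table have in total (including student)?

1 column for student plus 3 distinct subject values → 4 columns.

4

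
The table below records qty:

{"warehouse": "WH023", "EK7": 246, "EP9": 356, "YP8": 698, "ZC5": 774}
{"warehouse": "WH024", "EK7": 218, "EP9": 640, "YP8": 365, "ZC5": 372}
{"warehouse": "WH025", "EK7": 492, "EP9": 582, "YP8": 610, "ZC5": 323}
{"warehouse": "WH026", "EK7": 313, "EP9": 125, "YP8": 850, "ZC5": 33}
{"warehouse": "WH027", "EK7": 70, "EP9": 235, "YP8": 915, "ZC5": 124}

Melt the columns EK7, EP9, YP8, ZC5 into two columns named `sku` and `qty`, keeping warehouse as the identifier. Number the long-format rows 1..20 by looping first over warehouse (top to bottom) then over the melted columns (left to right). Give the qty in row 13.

20 rows total (5 × 4). Row 13: index ⌊(13-1)/4⌋ = 3 into warehouse → WH026; (13-1) mod 4 = 0 into the melted columns → EK7.
So row 13 is (WH026, EK7, 313); qty = 313.

313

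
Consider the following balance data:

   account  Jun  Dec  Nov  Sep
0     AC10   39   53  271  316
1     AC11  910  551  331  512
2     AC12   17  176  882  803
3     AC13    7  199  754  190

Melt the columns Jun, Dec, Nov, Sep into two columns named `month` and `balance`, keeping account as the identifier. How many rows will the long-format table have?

16

4 account values × 4 melted columns = 16 rows.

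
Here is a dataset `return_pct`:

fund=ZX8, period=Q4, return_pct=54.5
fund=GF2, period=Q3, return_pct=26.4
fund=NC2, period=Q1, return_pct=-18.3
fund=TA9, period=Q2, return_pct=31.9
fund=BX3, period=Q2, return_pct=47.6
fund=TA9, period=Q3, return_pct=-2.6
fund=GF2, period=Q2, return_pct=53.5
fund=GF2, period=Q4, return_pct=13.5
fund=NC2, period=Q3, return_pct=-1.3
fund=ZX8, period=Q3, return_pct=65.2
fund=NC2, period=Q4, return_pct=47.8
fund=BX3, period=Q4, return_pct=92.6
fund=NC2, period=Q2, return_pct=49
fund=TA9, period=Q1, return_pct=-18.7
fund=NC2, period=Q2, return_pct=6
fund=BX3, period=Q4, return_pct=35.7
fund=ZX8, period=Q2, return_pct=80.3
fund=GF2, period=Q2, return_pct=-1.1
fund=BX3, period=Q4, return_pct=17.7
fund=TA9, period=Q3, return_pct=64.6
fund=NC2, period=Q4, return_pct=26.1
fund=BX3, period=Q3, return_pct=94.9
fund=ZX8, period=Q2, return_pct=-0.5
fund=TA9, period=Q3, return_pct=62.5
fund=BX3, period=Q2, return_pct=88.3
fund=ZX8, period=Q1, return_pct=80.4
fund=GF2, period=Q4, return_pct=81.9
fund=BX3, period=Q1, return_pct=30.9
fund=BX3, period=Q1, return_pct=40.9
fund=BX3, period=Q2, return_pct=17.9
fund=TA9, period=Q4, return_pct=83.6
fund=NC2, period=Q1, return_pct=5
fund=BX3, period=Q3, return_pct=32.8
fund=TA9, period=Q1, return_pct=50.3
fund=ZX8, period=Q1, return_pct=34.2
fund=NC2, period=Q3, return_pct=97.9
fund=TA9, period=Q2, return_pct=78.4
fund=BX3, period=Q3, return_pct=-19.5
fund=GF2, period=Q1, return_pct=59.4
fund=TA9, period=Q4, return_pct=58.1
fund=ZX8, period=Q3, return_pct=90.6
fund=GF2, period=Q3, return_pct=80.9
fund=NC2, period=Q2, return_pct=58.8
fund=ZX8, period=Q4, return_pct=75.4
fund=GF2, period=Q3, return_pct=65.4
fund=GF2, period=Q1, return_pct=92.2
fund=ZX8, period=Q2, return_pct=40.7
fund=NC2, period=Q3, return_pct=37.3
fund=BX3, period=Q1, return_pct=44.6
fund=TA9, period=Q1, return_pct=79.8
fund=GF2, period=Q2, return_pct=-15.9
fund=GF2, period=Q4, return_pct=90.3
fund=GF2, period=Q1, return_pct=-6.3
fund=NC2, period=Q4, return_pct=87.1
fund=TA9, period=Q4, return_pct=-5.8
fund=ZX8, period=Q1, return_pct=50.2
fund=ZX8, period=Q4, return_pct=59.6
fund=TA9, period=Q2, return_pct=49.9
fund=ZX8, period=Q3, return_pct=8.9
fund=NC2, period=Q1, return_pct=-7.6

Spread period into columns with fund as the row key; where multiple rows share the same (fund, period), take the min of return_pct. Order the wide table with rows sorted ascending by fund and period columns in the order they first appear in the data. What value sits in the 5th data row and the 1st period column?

With rows sorted ascending by fund, row 5 is fund=ZX8. period columns in first-appearance order: Q4, Q3, Q1, Q2; column 1 is Q4.
Long rows with fund=ZX8, period=Q4: min(54.5, 75.4, 59.6) = 54.5.

54.5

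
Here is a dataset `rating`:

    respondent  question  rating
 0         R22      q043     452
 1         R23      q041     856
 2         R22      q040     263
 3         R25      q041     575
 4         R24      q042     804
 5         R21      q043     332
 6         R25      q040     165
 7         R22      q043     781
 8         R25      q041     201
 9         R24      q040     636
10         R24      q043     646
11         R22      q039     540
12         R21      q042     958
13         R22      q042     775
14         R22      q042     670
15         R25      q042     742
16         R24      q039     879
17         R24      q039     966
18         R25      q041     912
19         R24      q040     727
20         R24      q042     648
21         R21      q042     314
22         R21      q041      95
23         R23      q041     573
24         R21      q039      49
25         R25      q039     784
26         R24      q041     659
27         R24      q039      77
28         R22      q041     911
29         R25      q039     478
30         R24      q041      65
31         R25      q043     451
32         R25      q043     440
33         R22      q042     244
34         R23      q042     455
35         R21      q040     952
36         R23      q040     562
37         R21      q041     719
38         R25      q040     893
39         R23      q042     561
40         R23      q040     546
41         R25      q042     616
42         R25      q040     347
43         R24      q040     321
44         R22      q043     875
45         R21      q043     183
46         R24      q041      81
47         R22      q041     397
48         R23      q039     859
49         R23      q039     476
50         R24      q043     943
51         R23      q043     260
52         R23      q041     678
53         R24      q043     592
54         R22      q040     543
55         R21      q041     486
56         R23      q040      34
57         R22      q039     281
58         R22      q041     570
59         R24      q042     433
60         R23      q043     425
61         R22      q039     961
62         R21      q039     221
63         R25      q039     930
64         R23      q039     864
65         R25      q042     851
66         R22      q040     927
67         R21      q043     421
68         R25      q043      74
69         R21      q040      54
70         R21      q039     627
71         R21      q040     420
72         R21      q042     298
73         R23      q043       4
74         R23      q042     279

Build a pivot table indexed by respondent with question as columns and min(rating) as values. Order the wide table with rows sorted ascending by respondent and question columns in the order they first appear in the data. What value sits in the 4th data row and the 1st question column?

With rows sorted ascending by respondent, row 4 is respondent=R24. question columns in first-appearance order: q043, q041, q040, q042, q039; column 1 is q043.
Long rows with respondent=R24, question=q043: min(646, 943, 592) = 592.

592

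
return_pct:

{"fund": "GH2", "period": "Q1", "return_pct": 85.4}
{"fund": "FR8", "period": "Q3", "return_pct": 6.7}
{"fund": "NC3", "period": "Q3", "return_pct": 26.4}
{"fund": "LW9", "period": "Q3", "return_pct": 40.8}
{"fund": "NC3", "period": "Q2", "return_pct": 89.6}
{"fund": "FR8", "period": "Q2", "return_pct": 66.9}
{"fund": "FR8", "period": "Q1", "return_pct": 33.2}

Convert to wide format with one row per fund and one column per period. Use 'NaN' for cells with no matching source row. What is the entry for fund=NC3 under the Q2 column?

The long row with fund=NC3, period=Q2 has return_pct=89.6.

89.6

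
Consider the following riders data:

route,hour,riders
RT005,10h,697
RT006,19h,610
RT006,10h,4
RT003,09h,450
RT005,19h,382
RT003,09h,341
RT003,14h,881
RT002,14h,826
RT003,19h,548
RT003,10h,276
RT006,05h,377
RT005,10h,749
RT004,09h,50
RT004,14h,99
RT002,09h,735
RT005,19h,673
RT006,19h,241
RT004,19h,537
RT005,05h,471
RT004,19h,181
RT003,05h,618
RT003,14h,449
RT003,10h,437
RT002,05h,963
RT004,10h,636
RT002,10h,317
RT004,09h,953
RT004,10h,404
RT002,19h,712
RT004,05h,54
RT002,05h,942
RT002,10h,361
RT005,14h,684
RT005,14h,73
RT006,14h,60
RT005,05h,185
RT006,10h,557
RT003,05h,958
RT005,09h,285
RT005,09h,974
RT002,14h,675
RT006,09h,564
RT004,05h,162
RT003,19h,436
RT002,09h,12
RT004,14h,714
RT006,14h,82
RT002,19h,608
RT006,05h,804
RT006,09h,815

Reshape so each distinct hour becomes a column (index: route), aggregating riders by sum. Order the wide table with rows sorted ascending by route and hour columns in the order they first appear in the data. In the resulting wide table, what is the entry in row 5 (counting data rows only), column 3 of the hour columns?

With rows sorted ascending by route, row 5 is route=RT006. hour columns in first-appearance order: 10h, 19h, 09h, 14h, 05h; column 3 is 09h.
Long rows with route=RT006, hour=09h: 564 + 815 = 1379.

1379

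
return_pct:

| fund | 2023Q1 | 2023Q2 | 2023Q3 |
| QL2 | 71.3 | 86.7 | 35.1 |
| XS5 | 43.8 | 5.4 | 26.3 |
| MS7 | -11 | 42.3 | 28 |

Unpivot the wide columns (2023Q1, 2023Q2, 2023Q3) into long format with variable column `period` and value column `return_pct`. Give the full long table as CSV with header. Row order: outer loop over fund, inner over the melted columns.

Each (fund, column) pair becomes one row: 3 × 3 = 9 rows.
For example, (QL2, 2023Q1) → return_pct=71.3.

fund,period,return_pct
QL2,2023Q1,71.3
QL2,2023Q2,86.7
QL2,2023Q3,35.1
XS5,2023Q1,43.8
XS5,2023Q2,5.4
XS5,2023Q3,26.3
MS7,2023Q1,-11
MS7,2023Q2,42.3
MS7,2023Q3,28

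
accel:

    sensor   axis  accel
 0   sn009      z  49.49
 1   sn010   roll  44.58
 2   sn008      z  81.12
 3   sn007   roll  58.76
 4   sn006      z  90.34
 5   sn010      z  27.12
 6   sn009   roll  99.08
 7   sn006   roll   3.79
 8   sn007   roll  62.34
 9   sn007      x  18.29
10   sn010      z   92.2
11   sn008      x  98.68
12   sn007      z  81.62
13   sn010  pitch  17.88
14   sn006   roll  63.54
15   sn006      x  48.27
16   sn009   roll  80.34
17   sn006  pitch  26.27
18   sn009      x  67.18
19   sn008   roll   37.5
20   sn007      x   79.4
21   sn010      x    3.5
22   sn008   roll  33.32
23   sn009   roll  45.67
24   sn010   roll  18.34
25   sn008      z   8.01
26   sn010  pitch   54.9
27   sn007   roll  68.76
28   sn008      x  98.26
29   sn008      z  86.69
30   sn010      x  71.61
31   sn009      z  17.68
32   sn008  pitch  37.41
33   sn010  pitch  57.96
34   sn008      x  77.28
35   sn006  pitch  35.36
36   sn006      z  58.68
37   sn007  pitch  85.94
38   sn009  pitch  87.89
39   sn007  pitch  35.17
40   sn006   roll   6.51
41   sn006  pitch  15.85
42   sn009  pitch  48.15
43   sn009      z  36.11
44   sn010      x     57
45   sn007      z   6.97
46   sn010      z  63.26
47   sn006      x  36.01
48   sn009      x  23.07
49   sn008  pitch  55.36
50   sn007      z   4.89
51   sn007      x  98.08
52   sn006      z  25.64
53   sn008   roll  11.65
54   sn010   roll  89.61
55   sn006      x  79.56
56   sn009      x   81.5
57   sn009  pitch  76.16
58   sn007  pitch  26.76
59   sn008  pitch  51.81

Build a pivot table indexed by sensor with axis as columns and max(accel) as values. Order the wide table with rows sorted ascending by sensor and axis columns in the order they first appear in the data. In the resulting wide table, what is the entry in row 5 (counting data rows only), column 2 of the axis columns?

With rows sorted ascending by sensor, row 5 is sensor=sn010. axis columns in first-appearance order: z, roll, x, pitch; column 2 is roll.
Long rows with sensor=sn010, axis=roll: max(44.58, 18.34, 89.61) = 89.61.

89.61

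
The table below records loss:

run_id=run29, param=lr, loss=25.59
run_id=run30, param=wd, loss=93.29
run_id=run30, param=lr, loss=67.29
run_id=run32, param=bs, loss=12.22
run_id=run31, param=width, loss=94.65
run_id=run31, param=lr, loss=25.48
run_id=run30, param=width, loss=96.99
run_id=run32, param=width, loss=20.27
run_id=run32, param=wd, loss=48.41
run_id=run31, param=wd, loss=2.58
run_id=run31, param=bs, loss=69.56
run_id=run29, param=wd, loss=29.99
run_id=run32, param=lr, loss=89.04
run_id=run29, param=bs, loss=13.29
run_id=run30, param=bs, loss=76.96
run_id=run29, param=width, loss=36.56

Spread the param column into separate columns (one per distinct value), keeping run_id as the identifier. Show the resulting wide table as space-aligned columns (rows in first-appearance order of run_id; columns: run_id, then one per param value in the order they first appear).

Columns: run_id plus the 4 distinct param values (lr, wd, bs, width).
For example, row run29 column lr takes loss=25.59 from the long row (run29, lr).

run_id  lr     wd     bs     width
run29   25.59  29.99  13.29  36.56
run30   67.29  93.29  76.96  96.99
run32   89.04  48.41  12.22  20.27
run31   25.48  2.58   69.56  94.65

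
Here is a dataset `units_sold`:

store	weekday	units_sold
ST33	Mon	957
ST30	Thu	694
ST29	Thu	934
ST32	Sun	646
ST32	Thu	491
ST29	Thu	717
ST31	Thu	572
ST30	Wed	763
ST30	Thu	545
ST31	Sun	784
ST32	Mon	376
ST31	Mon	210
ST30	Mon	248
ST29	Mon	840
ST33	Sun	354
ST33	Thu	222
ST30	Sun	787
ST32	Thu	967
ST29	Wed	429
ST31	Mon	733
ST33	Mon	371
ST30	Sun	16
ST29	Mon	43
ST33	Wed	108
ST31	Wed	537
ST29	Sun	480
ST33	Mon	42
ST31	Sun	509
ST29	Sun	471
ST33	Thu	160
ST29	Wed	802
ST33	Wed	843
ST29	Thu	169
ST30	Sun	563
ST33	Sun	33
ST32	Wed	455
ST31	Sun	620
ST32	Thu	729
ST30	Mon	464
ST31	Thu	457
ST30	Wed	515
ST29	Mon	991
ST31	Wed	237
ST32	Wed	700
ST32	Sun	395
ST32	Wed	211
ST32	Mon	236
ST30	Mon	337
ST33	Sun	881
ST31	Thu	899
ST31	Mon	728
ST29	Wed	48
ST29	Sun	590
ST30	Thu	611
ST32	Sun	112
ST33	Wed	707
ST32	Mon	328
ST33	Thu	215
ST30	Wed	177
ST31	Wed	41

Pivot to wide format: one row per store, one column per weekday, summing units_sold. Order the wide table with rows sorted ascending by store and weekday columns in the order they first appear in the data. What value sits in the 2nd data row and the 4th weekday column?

With rows sorted ascending by store, row 2 is store=ST30. weekday columns in first-appearance order: Mon, Thu, Sun, Wed; column 4 is Wed.
Long rows with store=ST30, weekday=Wed: 763 + 515 + 177 = 1455.

1455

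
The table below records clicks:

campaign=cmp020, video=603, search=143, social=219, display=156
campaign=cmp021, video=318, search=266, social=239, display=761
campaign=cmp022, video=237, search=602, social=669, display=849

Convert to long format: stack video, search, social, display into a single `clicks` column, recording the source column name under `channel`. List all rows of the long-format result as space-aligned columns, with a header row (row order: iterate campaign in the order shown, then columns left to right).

campaign  channel  clicks
cmp020    video    603   
cmp020    search   143   
cmp020    social   219   
cmp020    display  156   
cmp021    video    318   
cmp021    search   266   
cmp021    social   239   
cmp021    display  761   
cmp022    video    237   
cmp022    search   602   
cmp022    social   669   
cmp022    display  849   

Each (campaign, column) pair becomes one row: 3 × 4 = 12 rows.
For example, (cmp020, video) → clicks=603.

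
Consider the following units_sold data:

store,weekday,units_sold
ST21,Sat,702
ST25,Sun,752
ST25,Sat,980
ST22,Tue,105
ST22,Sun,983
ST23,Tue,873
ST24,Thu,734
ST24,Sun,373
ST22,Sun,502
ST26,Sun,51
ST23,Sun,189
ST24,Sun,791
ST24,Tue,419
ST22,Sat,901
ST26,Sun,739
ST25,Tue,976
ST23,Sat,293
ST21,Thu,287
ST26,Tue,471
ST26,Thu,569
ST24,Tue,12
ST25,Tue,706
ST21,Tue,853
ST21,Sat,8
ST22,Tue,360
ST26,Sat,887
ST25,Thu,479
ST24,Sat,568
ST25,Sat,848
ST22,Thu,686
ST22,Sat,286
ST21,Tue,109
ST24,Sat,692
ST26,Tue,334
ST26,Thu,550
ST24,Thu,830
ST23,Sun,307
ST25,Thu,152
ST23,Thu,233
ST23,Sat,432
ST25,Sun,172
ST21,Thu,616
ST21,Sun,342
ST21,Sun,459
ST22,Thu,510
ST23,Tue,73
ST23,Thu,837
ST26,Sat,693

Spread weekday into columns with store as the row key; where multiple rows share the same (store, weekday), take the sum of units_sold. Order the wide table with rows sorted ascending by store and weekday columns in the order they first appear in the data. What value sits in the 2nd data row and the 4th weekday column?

With rows sorted ascending by store, row 2 is store=ST22. weekday columns in first-appearance order: Sat, Sun, Tue, Thu; column 4 is Thu.
Long rows with store=ST22, weekday=Thu: 686 + 510 = 1196.

1196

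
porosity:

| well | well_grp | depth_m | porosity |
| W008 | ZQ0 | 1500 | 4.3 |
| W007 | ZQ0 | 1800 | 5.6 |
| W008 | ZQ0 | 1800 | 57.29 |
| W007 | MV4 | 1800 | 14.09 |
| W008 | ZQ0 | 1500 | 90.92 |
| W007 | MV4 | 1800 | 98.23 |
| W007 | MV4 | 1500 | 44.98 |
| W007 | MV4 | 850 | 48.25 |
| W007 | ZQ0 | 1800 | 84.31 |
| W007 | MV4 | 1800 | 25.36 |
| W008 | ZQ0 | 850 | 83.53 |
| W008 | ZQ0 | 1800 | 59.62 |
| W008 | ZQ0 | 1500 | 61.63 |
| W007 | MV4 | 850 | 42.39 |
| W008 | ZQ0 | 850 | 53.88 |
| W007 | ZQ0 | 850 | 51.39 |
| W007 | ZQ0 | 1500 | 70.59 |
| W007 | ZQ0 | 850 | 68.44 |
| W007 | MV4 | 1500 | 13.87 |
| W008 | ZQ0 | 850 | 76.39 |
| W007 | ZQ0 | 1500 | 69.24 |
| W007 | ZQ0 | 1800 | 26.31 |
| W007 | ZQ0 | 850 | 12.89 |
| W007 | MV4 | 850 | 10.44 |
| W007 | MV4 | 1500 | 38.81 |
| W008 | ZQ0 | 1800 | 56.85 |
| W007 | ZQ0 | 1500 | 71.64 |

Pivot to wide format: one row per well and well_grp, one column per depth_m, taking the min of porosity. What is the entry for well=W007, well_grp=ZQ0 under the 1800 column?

Rows with well=W007, well_grp=ZQ0 and depth_m=1800: porosity values are 5.6, 84.31, 26.31.
min(5.6, 84.31, 26.31) = 5.6.

5.6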